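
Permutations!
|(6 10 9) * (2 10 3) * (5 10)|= |(2 5 10 9 6 3)|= 6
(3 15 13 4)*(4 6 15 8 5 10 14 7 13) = (3 8 5 10 14 7 13 6 15 4) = [0, 1, 2, 8, 3, 10, 15, 13, 5, 9, 14, 11, 12, 6, 7, 4]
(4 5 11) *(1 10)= (1 10)(4 5 11)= [0, 10, 2, 3, 5, 11, 6, 7, 8, 9, 1, 4]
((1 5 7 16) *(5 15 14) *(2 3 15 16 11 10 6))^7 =((1 16)(2 3 15 14 5 7 11 10 6))^7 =(1 16)(2 10 7 14 3 6 11 5 15)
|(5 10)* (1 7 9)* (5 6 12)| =12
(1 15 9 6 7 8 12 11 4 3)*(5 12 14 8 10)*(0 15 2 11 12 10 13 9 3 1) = [15, 2, 11, 0, 1, 10, 7, 13, 14, 6, 5, 4, 12, 9, 8, 3] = (0 15 3)(1 2 11 4)(5 10)(6 7 13 9)(8 14)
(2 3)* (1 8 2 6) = (1 8 2 3 6) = [0, 8, 3, 6, 4, 5, 1, 7, 2]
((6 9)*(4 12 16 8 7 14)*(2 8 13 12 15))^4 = ((2 8 7 14 4 15)(6 9)(12 16 13))^4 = (2 4 7)(8 15 14)(12 16 13)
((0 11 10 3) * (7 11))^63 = (0 10 7 3 11)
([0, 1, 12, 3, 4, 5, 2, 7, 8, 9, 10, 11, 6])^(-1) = (2 6 12)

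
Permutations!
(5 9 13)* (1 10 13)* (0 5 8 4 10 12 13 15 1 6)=(0 5 9 6)(1 12 13 8 4 10 15)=[5, 12, 2, 3, 10, 9, 0, 7, 4, 6, 15, 11, 13, 8, 14, 1]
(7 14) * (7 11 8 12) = [0, 1, 2, 3, 4, 5, 6, 14, 12, 9, 10, 8, 7, 13, 11] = (7 14 11 8 12)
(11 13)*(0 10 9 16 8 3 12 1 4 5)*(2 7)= [10, 4, 7, 12, 5, 0, 6, 2, 3, 16, 9, 13, 1, 11, 14, 15, 8]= (0 10 9 16 8 3 12 1 4 5)(2 7)(11 13)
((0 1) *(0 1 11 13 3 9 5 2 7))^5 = (0 5 13 7 9 11 2 3)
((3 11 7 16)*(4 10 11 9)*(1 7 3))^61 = ((1 7 16)(3 9 4 10 11))^61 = (1 7 16)(3 9 4 10 11)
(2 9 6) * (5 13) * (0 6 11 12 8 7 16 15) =(0 6 2 9 11 12 8 7 16 15)(5 13) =[6, 1, 9, 3, 4, 13, 2, 16, 7, 11, 10, 12, 8, 5, 14, 0, 15]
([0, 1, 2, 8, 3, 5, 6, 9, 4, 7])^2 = (9)(3 4 8)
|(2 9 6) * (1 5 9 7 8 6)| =12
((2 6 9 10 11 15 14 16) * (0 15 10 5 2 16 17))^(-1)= (0 17 14 15)(2 5 9 6)(10 11)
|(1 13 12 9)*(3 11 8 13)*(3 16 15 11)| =|(1 16 15 11 8 13 12 9)| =8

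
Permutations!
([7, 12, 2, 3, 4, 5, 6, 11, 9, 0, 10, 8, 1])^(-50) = [0, 1, 2, 3, 4, 5, 6, 7, 8, 9, 10, 11, 12]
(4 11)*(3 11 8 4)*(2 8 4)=(2 8)(3 11)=[0, 1, 8, 11, 4, 5, 6, 7, 2, 9, 10, 3]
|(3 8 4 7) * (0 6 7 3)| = 3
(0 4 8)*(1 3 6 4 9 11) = (0 9 11 1 3 6 4 8) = [9, 3, 2, 6, 8, 5, 4, 7, 0, 11, 10, 1]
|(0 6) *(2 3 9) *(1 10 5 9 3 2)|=4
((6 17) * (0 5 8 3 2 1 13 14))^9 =((0 5 8 3 2 1 13 14)(6 17))^9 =(0 5 8 3 2 1 13 14)(6 17)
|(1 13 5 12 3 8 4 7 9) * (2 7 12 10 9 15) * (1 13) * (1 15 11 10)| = 36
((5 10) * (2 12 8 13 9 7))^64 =((2 12 8 13 9 7)(5 10))^64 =(2 9 8)(7 13 12)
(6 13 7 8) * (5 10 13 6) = [0, 1, 2, 3, 4, 10, 6, 8, 5, 9, 13, 11, 12, 7] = (5 10 13 7 8)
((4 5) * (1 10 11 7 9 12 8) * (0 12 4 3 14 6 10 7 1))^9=((0 12 8)(1 7 9 4 5 3 14 6 10 11))^9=(1 11 10 6 14 3 5 4 9 7)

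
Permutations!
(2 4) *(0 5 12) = [5, 1, 4, 3, 2, 12, 6, 7, 8, 9, 10, 11, 0] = (0 5 12)(2 4)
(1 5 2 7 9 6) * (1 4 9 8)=(1 5 2 7 8)(4 9 6)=[0, 5, 7, 3, 9, 2, 4, 8, 1, 6]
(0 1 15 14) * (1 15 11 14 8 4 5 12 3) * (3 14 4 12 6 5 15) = (0 3 1 11 4 15 8 12 14)(5 6) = [3, 11, 2, 1, 15, 6, 5, 7, 12, 9, 10, 4, 14, 13, 0, 8]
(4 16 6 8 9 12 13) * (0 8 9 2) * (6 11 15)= [8, 1, 0, 3, 16, 5, 9, 7, 2, 12, 10, 15, 13, 4, 14, 6, 11]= (0 8 2)(4 16 11 15 6 9 12 13)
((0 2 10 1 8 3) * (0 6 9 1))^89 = ((0 2 10)(1 8 3 6 9))^89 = (0 10 2)(1 9 6 3 8)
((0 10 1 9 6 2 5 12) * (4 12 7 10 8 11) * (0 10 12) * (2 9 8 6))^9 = (0 8 12 2)(1 7 9 4)(5 6 11 10)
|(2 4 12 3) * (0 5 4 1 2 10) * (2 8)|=6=|(0 5 4 12 3 10)(1 8 2)|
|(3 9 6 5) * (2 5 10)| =6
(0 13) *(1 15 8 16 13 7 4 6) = (0 7 4 6 1 15 8 16 13) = [7, 15, 2, 3, 6, 5, 1, 4, 16, 9, 10, 11, 12, 0, 14, 8, 13]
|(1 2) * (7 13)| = 2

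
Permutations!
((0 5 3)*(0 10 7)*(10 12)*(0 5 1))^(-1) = ((0 1)(3 12 10 7 5))^(-1) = (0 1)(3 5 7 10 12)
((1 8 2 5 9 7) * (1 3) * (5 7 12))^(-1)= ((1 8 2 7 3)(5 9 12))^(-1)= (1 3 7 2 8)(5 12 9)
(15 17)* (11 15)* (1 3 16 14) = (1 3 16 14)(11 15 17) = [0, 3, 2, 16, 4, 5, 6, 7, 8, 9, 10, 15, 12, 13, 1, 17, 14, 11]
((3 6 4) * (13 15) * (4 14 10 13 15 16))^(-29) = (3 4 16 13 10 14 6)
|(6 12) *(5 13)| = 2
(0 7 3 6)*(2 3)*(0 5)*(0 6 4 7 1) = (0 1)(2 3 4 7)(5 6) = [1, 0, 3, 4, 7, 6, 5, 2]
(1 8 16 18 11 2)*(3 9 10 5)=(1 8 16 18 11 2)(3 9 10 5)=[0, 8, 1, 9, 4, 3, 6, 7, 16, 10, 5, 2, 12, 13, 14, 15, 18, 17, 11]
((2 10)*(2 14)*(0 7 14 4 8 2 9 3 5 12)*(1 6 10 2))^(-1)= (0 12 5 3 9 14 7)(1 8 4 10 6)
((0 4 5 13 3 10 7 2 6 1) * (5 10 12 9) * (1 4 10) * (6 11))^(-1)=((0 10 7 2 11 6 4 1)(3 12 9 5 13))^(-1)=(0 1 4 6 11 2 7 10)(3 13 5 9 12)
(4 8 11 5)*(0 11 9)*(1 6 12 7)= (0 11 5 4 8 9)(1 6 12 7)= [11, 6, 2, 3, 8, 4, 12, 1, 9, 0, 10, 5, 7]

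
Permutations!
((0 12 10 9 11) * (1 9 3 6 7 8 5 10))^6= (0 12 1 9 11)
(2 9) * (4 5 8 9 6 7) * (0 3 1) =(0 3 1)(2 6 7 4 5 8 9) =[3, 0, 6, 1, 5, 8, 7, 4, 9, 2]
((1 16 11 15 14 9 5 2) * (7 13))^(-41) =(1 2 5 9 14 15 11 16)(7 13)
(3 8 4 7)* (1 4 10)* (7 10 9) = (1 4 10)(3 8 9 7) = [0, 4, 2, 8, 10, 5, 6, 3, 9, 7, 1]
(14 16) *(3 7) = (3 7)(14 16) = [0, 1, 2, 7, 4, 5, 6, 3, 8, 9, 10, 11, 12, 13, 16, 15, 14]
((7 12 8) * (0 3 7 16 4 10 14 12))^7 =(0 3 7)(4 10 14 12 8 16)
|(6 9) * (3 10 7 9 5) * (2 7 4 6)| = 15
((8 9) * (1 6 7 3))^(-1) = ((1 6 7 3)(8 9))^(-1) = (1 3 7 6)(8 9)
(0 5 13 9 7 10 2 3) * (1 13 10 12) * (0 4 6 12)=(0 5 10 2 3 4 6 12 1 13 9 7)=[5, 13, 3, 4, 6, 10, 12, 0, 8, 7, 2, 11, 1, 9]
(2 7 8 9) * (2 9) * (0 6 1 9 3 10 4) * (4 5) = (0 6 1 9 3 10 5 4)(2 7 8) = [6, 9, 7, 10, 0, 4, 1, 8, 2, 3, 5]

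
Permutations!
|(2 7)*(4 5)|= 2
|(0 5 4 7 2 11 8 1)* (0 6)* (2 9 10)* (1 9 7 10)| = |(0 5 4 10 2 11 8 9 1 6)| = 10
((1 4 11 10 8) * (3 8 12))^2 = (1 11 12 8 4 10 3)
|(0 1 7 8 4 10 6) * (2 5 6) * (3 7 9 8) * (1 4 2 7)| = 11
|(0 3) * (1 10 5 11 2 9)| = 6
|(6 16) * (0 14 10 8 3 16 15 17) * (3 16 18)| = |(0 14 10 8 16 6 15 17)(3 18)| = 8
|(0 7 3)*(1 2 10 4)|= 12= |(0 7 3)(1 2 10 4)|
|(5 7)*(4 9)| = 2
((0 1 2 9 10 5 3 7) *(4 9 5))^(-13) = ((0 1 2 5 3 7)(4 9 10))^(-13) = (0 7 3 5 2 1)(4 10 9)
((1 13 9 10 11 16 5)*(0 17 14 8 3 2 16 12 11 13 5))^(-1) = ((0 17 14 8 3 2 16)(1 5)(9 10 13)(11 12))^(-1) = (0 16 2 3 8 14 17)(1 5)(9 13 10)(11 12)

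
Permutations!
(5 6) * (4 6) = (4 6 5) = [0, 1, 2, 3, 6, 4, 5]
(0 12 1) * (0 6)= [12, 6, 2, 3, 4, 5, 0, 7, 8, 9, 10, 11, 1]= (0 12 1 6)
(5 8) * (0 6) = (0 6)(5 8) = [6, 1, 2, 3, 4, 8, 0, 7, 5]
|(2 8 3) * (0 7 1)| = |(0 7 1)(2 8 3)| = 3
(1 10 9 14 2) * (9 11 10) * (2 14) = (14)(1 9 2)(10 11) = [0, 9, 1, 3, 4, 5, 6, 7, 8, 2, 11, 10, 12, 13, 14]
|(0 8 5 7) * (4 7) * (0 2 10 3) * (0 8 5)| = 8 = |(0 5 4 7 2 10 3 8)|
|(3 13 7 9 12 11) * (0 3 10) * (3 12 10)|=8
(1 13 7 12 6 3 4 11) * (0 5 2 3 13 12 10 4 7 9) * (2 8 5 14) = [14, 12, 3, 7, 11, 8, 13, 10, 5, 0, 4, 1, 6, 9, 2] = (0 14 2 3 7 10 4 11 1 12 6 13 9)(5 8)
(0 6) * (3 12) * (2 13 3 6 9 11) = (0 9 11 2 13 3 12 6) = [9, 1, 13, 12, 4, 5, 0, 7, 8, 11, 10, 2, 6, 3]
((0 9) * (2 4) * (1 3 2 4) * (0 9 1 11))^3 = ((0 1 3 2 11))^3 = (0 2 1 11 3)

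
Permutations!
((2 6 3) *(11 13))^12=(13)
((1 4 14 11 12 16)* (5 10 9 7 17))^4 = ((1 4 14 11 12 16)(5 10 9 7 17))^4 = (1 12 14)(4 16 11)(5 17 7 9 10)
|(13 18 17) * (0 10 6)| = 3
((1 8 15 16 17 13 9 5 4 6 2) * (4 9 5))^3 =((1 8 15 16 17 13 5 9 4 6 2))^3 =(1 16 5 6 8 17 9 2 15 13 4)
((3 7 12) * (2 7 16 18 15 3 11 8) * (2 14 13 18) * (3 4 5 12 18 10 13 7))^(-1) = (2 16 3)(4 15 18 7 14 8 11 12 5)(10 13)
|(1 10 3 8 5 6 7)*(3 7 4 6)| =6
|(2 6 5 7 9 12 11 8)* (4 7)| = 9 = |(2 6 5 4 7 9 12 11 8)|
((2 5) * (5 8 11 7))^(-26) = (2 5 7 11 8)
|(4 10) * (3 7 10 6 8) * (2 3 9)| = |(2 3 7 10 4 6 8 9)| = 8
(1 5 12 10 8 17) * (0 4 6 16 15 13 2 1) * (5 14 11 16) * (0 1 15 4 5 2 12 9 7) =(0 5 9 7)(1 14 11 16 4 6 2 15 13 12 10 8 17) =[5, 14, 15, 3, 6, 9, 2, 0, 17, 7, 8, 16, 10, 12, 11, 13, 4, 1]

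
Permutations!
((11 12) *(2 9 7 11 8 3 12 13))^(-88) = (2 7 13 9 11)(3 8 12)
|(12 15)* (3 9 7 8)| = |(3 9 7 8)(12 15)| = 4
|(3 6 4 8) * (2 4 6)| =4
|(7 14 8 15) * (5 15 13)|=6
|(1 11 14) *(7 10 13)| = 3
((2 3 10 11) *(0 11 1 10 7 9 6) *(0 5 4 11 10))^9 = ((0 10 1)(2 3 7 9 6 5 4 11))^9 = (2 3 7 9 6 5 4 11)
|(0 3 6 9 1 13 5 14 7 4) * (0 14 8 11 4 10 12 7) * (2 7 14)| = 15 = |(0 3 6 9 1 13 5 8 11 4 2 7 10 12 14)|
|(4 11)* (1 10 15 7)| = |(1 10 15 7)(4 11)| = 4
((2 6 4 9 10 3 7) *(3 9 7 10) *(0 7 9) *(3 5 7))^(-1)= ((0 3 10)(2 6 4 9 5 7))^(-1)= (0 10 3)(2 7 5 9 4 6)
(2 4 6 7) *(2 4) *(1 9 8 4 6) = [0, 9, 2, 3, 1, 5, 7, 6, 4, 8] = (1 9 8 4)(6 7)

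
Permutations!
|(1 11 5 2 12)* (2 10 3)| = 7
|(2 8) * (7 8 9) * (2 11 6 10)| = |(2 9 7 8 11 6 10)| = 7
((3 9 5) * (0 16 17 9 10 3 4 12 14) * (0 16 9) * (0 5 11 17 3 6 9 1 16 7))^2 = ((0 1 16 3 10 6 9 11 17 5 4 12 14 7))^2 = (0 16 10 9 17 4 14)(1 3 6 11 5 12 7)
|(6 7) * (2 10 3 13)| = |(2 10 3 13)(6 7)| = 4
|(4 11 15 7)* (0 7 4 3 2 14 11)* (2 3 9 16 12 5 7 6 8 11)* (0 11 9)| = 24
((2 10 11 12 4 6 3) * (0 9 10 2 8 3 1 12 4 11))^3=(1 4 12 6 11)(3 8)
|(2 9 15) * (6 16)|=|(2 9 15)(6 16)|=6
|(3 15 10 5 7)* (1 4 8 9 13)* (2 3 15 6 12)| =|(1 4 8 9 13)(2 3 6 12)(5 7 15 10)| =20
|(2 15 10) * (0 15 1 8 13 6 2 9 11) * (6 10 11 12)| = 24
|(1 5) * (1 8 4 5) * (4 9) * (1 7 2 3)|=|(1 7 2 3)(4 5 8 9)|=4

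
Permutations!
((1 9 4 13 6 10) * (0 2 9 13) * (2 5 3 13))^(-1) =(0 4 9 2 1 10 6 13 3 5)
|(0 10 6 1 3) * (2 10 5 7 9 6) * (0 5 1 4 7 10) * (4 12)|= |(0 1 3 5 10 2)(4 7 9 6 12)|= 30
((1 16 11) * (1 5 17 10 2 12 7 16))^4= (2 11)(5 12)(7 17)(10 16)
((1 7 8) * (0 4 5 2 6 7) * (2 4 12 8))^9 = ((0 12 8 1)(2 6 7)(4 5))^9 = (0 12 8 1)(4 5)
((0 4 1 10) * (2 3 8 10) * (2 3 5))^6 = (10)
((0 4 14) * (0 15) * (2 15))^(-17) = (0 2 4 15 14) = ((0 4 14 2 15))^(-17)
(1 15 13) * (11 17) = (1 15 13)(11 17) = [0, 15, 2, 3, 4, 5, 6, 7, 8, 9, 10, 17, 12, 1, 14, 13, 16, 11]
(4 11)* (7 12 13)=(4 11)(7 12 13)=[0, 1, 2, 3, 11, 5, 6, 12, 8, 9, 10, 4, 13, 7]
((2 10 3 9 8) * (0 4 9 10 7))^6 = (10)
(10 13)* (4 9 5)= (4 9 5)(10 13)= [0, 1, 2, 3, 9, 4, 6, 7, 8, 5, 13, 11, 12, 10]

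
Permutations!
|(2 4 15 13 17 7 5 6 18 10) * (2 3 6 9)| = 8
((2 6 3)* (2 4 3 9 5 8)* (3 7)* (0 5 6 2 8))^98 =(9)(3 7 4)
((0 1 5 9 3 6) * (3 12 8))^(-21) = ((0 1 5 9 12 8 3 6))^(-21) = (0 9 3 1 12 6 5 8)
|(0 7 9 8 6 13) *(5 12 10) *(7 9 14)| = 30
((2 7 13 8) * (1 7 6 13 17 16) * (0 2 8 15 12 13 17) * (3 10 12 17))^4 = ((0 2 6 3 10 12 13 15 17 16 1 7))^4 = (0 10 17)(1 6 13)(2 12 16)(3 15 7)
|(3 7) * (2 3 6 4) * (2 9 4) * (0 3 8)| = |(0 3 7 6 2 8)(4 9)| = 6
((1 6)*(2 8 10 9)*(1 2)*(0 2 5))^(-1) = (0 5 6 1 9 10 8 2)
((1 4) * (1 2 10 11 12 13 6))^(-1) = (1 6 13 12 11 10 2 4) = ((1 4 2 10 11 12 13 6))^(-1)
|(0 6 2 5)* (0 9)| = |(0 6 2 5 9)| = 5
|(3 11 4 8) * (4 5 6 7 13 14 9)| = |(3 11 5 6 7 13 14 9 4 8)| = 10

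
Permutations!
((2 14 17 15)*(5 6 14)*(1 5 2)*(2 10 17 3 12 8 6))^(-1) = (1 15 17 10 2 5)(3 14 6 8 12)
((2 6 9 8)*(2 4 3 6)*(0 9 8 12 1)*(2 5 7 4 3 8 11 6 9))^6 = ((0 2 5 7 4 8 3 9 12 1)(6 11))^6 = (0 3 5 12 4)(1 8 2 9 7)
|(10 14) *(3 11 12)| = 6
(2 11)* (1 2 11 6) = (11)(1 2 6) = [0, 2, 6, 3, 4, 5, 1, 7, 8, 9, 10, 11]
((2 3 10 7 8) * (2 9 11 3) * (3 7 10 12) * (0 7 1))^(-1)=(0 1 11 9 8 7)(3 12)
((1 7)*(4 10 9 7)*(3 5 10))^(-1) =(1 7 9 10 5 3 4) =((1 4 3 5 10 9 7))^(-1)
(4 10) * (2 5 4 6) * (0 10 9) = (0 10 6 2 5 4 9) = [10, 1, 5, 3, 9, 4, 2, 7, 8, 0, 6]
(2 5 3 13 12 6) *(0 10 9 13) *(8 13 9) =(0 10 8 13 12 6 2 5 3) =[10, 1, 5, 0, 4, 3, 2, 7, 13, 9, 8, 11, 6, 12]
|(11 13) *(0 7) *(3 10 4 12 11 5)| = |(0 7)(3 10 4 12 11 13 5)| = 14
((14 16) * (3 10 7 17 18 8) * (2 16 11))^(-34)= (2 14)(3 7 18)(8 10 17)(11 16)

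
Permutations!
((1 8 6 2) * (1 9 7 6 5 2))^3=((1 8 5 2 9 7 6))^3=(1 2 6 5 7 8 9)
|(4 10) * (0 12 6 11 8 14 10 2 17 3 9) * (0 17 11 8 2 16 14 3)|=28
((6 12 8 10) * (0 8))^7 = (0 10 12 8 6)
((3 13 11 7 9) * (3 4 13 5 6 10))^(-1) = ((3 5 6 10)(4 13 11 7 9))^(-1) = (3 10 6 5)(4 9 7 11 13)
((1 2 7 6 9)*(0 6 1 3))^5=((0 6 9 3)(1 2 7))^5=(0 6 9 3)(1 7 2)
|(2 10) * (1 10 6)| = |(1 10 2 6)| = 4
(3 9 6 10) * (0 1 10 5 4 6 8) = [1, 10, 2, 9, 6, 4, 5, 7, 0, 8, 3] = (0 1 10 3 9 8)(4 6 5)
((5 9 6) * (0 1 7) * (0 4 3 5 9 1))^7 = (1 4 5 7 3)(6 9)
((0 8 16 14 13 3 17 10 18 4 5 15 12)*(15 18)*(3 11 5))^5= (0 11 17 8 5 10 16 18 15 14 4 12 13 3)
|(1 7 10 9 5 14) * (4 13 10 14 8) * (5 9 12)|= 6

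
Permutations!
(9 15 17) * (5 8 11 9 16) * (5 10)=[0, 1, 2, 3, 4, 8, 6, 7, 11, 15, 5, 9, 12, 13, 14, 17, 10, 16]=(5 8 11 9 15 17 16 10)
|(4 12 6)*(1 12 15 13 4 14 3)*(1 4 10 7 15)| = 12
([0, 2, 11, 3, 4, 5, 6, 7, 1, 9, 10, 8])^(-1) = [0, 8, 1, 3, 4, 5, 6, 7, 11, 9, 10, 2]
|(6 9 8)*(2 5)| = 6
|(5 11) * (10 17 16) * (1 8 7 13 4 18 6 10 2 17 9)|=18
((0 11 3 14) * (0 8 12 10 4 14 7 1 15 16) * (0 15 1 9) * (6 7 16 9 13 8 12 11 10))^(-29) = (0 9 15 16 3 11 8 13 7 6 12 14 4 10)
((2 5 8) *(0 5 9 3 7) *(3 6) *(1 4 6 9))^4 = ((9)(0 5 8 2 1 4 6 3 7))^4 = (9)(0 1 7 2 3 8 6 5 4)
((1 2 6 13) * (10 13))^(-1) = (1 13 10 6 2)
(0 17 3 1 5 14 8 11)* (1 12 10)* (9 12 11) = (0 17 3 11)(1 5 14 8 9 12 10) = [17, 5, 2, 11, 4, 14, 6, 7, 9, 12, 1, 0, 10, 13, 8, 15, 16, 3]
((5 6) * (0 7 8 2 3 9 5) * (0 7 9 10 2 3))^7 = (0 10 8 6 9 2 3 7 5) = ((0 9 5 6 7 8 3 10 2))^7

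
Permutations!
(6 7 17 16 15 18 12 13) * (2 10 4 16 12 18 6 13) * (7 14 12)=[0, 1, 10, 3, 16, 5, 14, 17, 8, 9, 4, 11, 2, 13, 12, 6, 15, 7, 18]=(18)(2 10 4 16 15 6 14 12)(7 17)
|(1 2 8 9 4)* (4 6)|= |(1 2 8 9 6 4)|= 6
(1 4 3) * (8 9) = (1 4 3)(8 9) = [0, 4, 2, 1, 3, 5, 6, 7, 9, 8]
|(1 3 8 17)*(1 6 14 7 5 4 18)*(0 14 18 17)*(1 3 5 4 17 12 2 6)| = 30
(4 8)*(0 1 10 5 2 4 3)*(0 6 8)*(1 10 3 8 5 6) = (0 10 6 5 2 4)(1 3) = [10, 3, 4, 1, 0, 2, 5, 7, 8, 9, 6]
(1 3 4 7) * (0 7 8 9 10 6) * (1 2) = (0 7 2 1 3 4 8 9 10 6) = [7, 3, 1, 4, 8, 5, 0, 2, 9, 10, 6]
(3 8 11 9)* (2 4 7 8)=(2 4 7 8 11 9 3)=[0, 1, 4, 2, 7, 5, 6, 8, 11, 3, 10, 9]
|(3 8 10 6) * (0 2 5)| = 12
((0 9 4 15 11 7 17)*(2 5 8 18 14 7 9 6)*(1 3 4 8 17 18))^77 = (0 2 17 6 5)(7 14 18)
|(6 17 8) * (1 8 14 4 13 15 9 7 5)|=11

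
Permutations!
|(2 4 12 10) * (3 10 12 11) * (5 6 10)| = 7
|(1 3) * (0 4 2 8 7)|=10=|(0 4 2 8 7)(1 3)|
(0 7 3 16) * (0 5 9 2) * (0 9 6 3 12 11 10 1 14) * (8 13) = (0 7 12 11 10 1 14)(2 9)(3 16 5 6)(8 13) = [7, 14, 9, 16, 4, 6, 3, 12, 13, 2, 1, 10, 11, 8, 0, 15, 5]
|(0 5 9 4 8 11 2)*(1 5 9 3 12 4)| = |(0 9 1 5 3 12 4 8 11 2)| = 10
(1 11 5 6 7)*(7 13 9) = (1 11 5 6 13 9 7) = [0, 11, 2, 3, 4, 6, 13, 1, 8, 7, 10, 5, 12, 9]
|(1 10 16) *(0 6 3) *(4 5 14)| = 3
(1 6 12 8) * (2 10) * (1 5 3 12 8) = (1 6 8 5 3 12)(2 10) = [0, 6, 10, 12, 4, 3, 8, 7, 5, 9, 2, 11, 1]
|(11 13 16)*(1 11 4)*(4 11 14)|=|(1 14 4)(11 13 16)|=3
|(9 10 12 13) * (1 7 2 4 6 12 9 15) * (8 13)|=18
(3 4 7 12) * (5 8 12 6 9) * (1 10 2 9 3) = (1 10 2 9 5 8 12)(3 4 7 6) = [0, 10, 9, 4, 7, 8, 3, 6, 12, 5, 2, 11, 1]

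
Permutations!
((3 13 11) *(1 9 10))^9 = ((1 9 10)(3 13 11))^9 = (13)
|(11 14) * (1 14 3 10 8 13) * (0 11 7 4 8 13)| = 10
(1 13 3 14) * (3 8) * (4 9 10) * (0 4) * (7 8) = (0 4 9 10)(1 13 7 8 3 14) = [4, 13, 2, 14, 9, 5, 6, 8, 3, 10, 0, 11, 12, 7, 1]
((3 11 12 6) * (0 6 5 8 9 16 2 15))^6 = (0 8 6 9 3 16 11 2 12 15 5)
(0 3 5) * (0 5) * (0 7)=(0 3 7)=[3, 1, 2, 7, 4, 5, 6, 0]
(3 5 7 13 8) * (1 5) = (1 5 7 13 8 3) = [0, 5, 2, 1, 4, 7, 6, 13, 3, 9, 10, 11, 12, 8]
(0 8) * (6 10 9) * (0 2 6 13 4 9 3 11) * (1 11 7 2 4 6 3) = (0 8 4 9 13 6 10 1 11)(2 3 7) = [8, 11, 3, 7, 9, 5, 10, 2, 4, 13, 1, 0, 12, 6]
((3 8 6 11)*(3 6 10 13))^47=((3 8 10 13)(6 11))^47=(3 13 10 8)(6 11)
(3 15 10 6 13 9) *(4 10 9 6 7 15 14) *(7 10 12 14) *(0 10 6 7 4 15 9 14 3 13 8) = (0 10 6 8)(3 4 12)(7 9 13)(14 15) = [10, 1, 2, 4, 12, 5, 8, 9, 0, 13, 6, 11, 3, 7, 15, 14]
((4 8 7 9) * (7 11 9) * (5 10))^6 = (4 11)(8 9)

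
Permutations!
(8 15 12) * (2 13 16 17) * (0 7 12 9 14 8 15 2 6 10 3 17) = [7, 1, 13, 17, 4, 5, 10, 12, 2, 14, 3, 11, 15, 16, 8, 9, 0, 6] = (0 7 12 15 9 14 8 2 13 16)(3 17 6 10)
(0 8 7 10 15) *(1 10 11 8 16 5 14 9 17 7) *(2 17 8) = (0 16 5 14 9 8 1 10 15)(2 17 7 11) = [16, 10, 17, 3, 4, 14, 6, 11, 1, 8, 15, 2, 12, 13, 9, 0, 5, 7]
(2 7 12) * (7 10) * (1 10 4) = (1 10 7 12 2 4) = [0, 10, 4, 3, 1, 5, 6, 12, 8, 9, 7, 11, 2]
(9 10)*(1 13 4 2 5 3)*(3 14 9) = (1 13 4 2 5 14 9 10 3) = [0, 13, 5, 1, 2, 14, 6, 7, 8, 10, 3, 11, 12, 4, 9]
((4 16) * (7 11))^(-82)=((4 16)(7 11))^(-82)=(16)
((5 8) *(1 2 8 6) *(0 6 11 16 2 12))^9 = (0 6 1 12)(2 16 11 5 8)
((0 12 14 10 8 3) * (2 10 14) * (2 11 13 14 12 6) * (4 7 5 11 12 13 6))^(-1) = ((0 4 7 5 11 6 2 10 8 3)(13 14))^(-1) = (0 3 8 10 2 6 11 5 7 4)(13 14)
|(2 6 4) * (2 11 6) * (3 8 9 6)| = |(3 8 9 6 4 11)| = 6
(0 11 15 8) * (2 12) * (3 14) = (0 11 15 8)(2 12)(3 14) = [11, 1, 12, 14, 4, 5, 6, 7, 0, 9, 10, 15, 2, 13, 3, 8]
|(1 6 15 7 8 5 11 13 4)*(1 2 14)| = |(1 6 15 7 8 5 11 13 4 2 14)| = 11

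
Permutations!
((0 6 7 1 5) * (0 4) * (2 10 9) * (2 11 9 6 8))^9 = (9 11) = ((0 8 2 10 6 7 1 5 4)(9 11))^9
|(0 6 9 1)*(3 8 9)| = |(0 6 3 8 9 1)| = 6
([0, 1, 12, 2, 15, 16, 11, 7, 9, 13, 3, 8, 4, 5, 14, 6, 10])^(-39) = (16)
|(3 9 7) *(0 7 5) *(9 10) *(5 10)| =|(0 7 3 5)(9 10)| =4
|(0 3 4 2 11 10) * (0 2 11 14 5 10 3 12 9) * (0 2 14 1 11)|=24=|(0 12 9 2 1 11 3 4)(5 10 14)|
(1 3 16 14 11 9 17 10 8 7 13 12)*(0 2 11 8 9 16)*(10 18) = (0 2 11 16 14 8 7 13 12 1 3)(9 17 18 10) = [2, 3, 11, 0, 4, 5, 6, 13, 7, 17, 9, 16, 1, 12, 8, 15, 14, 18, 10]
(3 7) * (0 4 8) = (0 4 8)(3 7) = [4, 1, 2, 7, 8, 5, 6, 3, 0]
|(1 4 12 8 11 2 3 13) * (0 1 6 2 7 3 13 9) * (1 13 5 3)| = 42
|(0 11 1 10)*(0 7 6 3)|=7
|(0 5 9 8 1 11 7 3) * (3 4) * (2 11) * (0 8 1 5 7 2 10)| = 18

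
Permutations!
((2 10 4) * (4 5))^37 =((2 10 5 4))^37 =(2 10 5 4)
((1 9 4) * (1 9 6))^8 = ((1 6)(4 9))^8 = (9)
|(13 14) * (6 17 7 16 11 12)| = 6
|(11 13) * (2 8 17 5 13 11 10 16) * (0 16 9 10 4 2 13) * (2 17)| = |(0 16 13 4 17 5)(2 8)(9 10)| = 6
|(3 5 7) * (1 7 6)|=5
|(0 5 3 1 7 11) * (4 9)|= |(0 5 3 1 7 11)(4 9)|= 6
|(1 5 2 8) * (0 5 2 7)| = 3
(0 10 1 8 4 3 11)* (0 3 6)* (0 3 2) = (0 10 1 8 4 6 3 11 2) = [10, 8, 0, 11, 6, 5, 3, 7, 4, 9, 1, 2]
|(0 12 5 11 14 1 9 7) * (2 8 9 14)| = 8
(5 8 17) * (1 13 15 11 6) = (1 13 15 11 6)(5 8 17) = [0, 13, 2, 3, 4, 8, 1, 7, 17, 9, 10, 6, 12, 15, 14, 11, 16, 5]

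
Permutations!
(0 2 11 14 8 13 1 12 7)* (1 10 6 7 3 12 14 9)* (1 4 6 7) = (0 2 11 9 4 6 1 14 8 13 10 7)(3 12) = [2, 14, 11, 12, 6, 5, 1, 0, 13, 4, 7, 9, 3, 10, 8]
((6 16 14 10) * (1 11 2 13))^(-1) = (1 13 2 11)(6 10 14 16)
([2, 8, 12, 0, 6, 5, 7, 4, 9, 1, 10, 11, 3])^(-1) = [3, 9, 0, 12, 7, 5, 4, 6, 1, 8, 10, 11, 2]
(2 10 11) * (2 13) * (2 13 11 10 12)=(13)(2 12)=[0, 1, 12, 3, 4, 5, 6, 7, 8, 9, 10, 11, 2, 13]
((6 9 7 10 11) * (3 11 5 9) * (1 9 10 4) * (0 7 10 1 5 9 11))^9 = (0 7 4 5 1 11 6 3)(9 10)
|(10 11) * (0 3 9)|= |(0 3 9)(10 11)|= 6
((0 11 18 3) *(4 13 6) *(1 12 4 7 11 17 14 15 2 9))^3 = (0 15 1 13 11)(2 12 6 18 17)(3 14 9 4 7)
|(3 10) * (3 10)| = 1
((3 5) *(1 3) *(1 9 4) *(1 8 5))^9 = ((1 3)(4 8 5 9))^9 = (1 3)(4 8 5 9)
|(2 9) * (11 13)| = 2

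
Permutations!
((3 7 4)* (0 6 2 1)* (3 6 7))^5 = ((0 7 4 6 2 1))^5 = (0 1 2 6 4 7)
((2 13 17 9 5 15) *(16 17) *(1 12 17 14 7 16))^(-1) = (1 13 2 15 5 9 17 12)(7 14 16)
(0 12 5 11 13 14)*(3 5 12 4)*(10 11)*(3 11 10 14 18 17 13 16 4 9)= (0 9 3 5 14)(4 11 16)(13 18 17)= [9, 1, 2, 5, 11, 14, 6, 7, 8, 3, 10, 16, 12, 18, 0, 15, 4, 13, 17]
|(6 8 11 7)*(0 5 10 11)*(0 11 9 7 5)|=7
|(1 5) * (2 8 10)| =|(1 5)(2 8 10)| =6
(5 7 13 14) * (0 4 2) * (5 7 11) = (0 4 2)(5 11)(7 13 14) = [4, 1, 0, 3, 2, 11, 6, 13, 8, 9, 10, 5, 12, 14, 7]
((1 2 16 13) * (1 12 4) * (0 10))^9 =(0 10)(1 13)(2 12)(4 16)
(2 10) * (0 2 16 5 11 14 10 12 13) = (0 2 12 13)(5 11 14 10 16) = [2, 1, 12, 3, 4, 11, 6, 7, 8, 9, 16, 14, 13, 0, 10, 15, 5]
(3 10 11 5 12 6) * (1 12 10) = (1 12 6 3)(5 10 11) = [0, 12, 2, 1, 4, 10, 3, 7, 8, 9, 11, 5, 6]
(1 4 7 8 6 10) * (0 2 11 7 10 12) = [2, 4, 11, 3, 10, 5, 12, 8, 6, 9, 1, 7, 0] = (0 2 11 7 8 6 12)(1 4 10)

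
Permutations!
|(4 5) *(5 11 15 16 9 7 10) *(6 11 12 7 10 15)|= |(4 12 7 15 16 9 10 5)(6 11)|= 8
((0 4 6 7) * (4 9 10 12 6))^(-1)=(0 7 6 12 10 9)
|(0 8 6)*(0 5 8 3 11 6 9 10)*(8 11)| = |(0 3 8 9 10)(5 11 6)| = 15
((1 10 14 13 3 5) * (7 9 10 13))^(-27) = (1 13 3 5)(7 9 10 14)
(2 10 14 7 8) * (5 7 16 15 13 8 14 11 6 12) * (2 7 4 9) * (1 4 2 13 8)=(1 4 9 13)(2 10 11 6 12 5)(7 14 16 15 8)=[0, 4, 10, 3, 9, 2, 12, 14, 7, 13, 11, 6, 5, 1, 16, 8, 15]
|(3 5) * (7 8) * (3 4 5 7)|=|(3 7 8)(4 5)|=6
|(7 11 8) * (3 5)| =|(3 5)(7 11 8)| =6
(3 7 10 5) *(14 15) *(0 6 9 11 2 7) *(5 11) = (0 6 9 5 3)(2 7 10 11)(14 15) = [6, 1, 7, 0, 4, 3, 9, 10, 8, 5, 11, 2, 12, 13, 15, 14]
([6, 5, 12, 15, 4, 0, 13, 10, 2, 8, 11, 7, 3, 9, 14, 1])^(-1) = (0 5 1 15 3 12 2 8 9 13 6)(7 11 10)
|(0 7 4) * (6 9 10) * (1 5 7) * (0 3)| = 6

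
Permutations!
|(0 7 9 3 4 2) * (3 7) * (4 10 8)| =6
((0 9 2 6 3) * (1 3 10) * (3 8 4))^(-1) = ((0 9 2 6 10 1 8 4 3))^(-1) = (0 3 4 8 1 10 6 2 9)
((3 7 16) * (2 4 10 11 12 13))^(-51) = ((2 4 10 11 12 13)(3 7 16))^(-51) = (16)(2 11)(4 12)(10 13)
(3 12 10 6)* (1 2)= (1 2)(3 12 10 6)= [0, 2, 1, 12, 4, 5, 3, 7, 8, 9, 6, 11, 10]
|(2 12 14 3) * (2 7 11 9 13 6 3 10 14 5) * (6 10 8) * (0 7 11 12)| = |(0 7 12 5 2)(3 11 9 13 10 14 8 6)| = 40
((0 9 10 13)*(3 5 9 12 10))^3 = ((0 12 10 13)(3 5 9))^3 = (0 13 10 12)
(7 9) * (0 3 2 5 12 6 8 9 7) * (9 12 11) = (0 3 2 5 11 9)(6 8 12) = [3, 1, 5, 2, 4, 11, 8, 7, 12, 0, 10, 9, 6]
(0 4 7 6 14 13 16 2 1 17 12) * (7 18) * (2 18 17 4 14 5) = (0 14 13 16 18 7 6 5 2 1 4 17 12) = [14, 4, 1, 3, 17, 2, 5, 6, 8, 9, 10, 11, 0, 16, 13, 15, 18, 12, 7]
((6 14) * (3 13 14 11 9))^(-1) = (3 9 11 6 14 13)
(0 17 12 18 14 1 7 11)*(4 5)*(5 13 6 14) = (0 17 12 18 5 4 13 6 14 1 7 11) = [17, 7, 2, 3, 13, 4, 14, 11, 8, 9, 10, 0, 18, 6, 1, 15, 16, 12, 5]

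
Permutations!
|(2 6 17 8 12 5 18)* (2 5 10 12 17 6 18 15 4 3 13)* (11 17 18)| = |(2 11 17 8 18 5 15 4 3 13)(10 12)| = 10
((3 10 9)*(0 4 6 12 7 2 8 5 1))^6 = ((0 4 6 12 7 2 8 5 1)(3 10 9))^6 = (0 8 12)(1 2 6)(4 5 7)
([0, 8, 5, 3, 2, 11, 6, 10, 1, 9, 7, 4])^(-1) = (1 8)(2 4 11 5)(7 10)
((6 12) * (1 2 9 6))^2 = ((1 2 9 6 12))^2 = (1 9 12 2 6)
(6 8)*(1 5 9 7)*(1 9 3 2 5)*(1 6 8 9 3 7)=[0, 6, 5, 2, 4, 7, 9, 3, 8, 1]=(1 6 9)(2 5 7 3)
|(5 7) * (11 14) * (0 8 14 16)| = |(0 8 14 11 16)(5 7)| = 10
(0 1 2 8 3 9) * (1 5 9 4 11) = (0 5 9)(1 2 8 3 4 11) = [5, 2, 8, 4, 11, 9, 6, 7, 3, 0, 10, 1]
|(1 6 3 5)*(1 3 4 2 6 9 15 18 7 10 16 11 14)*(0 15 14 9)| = 30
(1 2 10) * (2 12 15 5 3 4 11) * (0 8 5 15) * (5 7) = (15)(0 8 7 5 3 4 11 2 10 1 12) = [8, 12, 10, 4, 11, 3, 6, 5, 7, 9, 1, 2, 0, 13, 14, 15]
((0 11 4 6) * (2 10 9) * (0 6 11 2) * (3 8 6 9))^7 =(4 11) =((0 2 10 3 8 6 9)(4 11))^7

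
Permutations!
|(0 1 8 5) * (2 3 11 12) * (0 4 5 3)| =14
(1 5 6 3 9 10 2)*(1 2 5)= (3 9 10 5 6)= [0, 1, 2, 9, 4, 6, 3, 7, 8, 10, 5]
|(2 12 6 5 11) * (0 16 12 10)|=|(0 16 12 6 5 11 2 10)|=8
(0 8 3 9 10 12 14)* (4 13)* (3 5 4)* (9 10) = (0 8 5 4 13 3 10 12 14) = [8, 1, 2, 10, 13, 4, 6, 7, 5, 9, 12, 11, 14, 3, 0]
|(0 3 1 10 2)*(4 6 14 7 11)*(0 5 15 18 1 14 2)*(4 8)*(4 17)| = |(0 3 14 7 11 8 17 4 6 2 5 15 18 1 10)| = 15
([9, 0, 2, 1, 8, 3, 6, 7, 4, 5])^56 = [9, 0, 2, 1, 4, 3, 6, 7, 8, 5]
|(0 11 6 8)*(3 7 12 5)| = |(0 11 6 8)(3 7 12 5)| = 4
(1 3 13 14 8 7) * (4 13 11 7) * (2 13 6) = (1 3 11 7)(2 13 14 8 4 6) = [0, 3, 13, 11, 6, 5, 2, 1, 4, 9, 10, 7, 12, 14, 8]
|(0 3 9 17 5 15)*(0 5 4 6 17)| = 6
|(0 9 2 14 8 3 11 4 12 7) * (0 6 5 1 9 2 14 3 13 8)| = 12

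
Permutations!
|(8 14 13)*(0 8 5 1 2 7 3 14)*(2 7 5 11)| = 8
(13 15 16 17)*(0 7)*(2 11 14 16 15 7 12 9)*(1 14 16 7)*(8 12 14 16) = [14, 16, 11, 3, 4, 5, 6, 0, 12, 2, 10, 8, 9, 1, 7, 15, 17, 13] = (0 14 7)(1 16 17 13)(2 11 8 12 9)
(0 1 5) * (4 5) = [1, 4, 2, 3, 5, 0] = (0 1 4 5)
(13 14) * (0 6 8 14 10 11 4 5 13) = (0 6 8 14)(4 5 13 10 11) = [6, 1, 2, 3, 5, 13, 8, 7, 14, 9, 11, 4, 12, 10, 0]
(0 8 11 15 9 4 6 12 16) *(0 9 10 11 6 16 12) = (0 8 6)(4 16 9)(10 11 15) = [8, 1, 2, 3, 16, 5, 0, 7, 6, 4, 11, 15, 12, 13, 14, 10, 9]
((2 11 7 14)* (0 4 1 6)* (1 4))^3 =((0 1 6)(2 11 7 14))^3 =(2 14 7 11)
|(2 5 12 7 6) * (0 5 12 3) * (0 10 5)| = 12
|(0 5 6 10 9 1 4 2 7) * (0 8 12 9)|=28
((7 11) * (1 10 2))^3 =((1 10 2)(7 11))^3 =(7 11)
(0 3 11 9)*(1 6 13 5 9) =(0 3 11 1 6 13 5 9) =[3, 6, 2, 11, 4, 9, 13, 7, 8, 0, 10, 1, 12, 5]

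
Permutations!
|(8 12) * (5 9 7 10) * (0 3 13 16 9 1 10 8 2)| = 9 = |(0 3 13 16 9 7 8 12 2)(1 10 5)|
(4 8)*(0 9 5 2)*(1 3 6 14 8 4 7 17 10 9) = (0 1 3 6 14 8 7 17 10 9 5 2) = [1, 3, 0, 6, 4, 2, 14, 17, 7, 5, 9, 11, 12, 13, 8, 15, 16, 10]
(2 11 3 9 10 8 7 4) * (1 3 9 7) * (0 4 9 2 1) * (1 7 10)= (0 4 7 9 1 3 10 8)(2 11)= [4, 3, 11, 10, 7, 5, 6, 9, 0, 1, 8, 2]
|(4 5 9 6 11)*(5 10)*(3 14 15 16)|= |(3 14 15 16)(4 10 5 9 6 11)|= 12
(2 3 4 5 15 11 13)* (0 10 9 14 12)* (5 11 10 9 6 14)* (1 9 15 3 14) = [15, 9, 14, 4, 11, 3, 1, 7, 8, 5, 6, 13, 0, 2, 12, 10] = (0 15 10 6 1 9 5 3 4 11 13 2 14 12)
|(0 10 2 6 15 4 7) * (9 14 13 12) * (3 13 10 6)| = 35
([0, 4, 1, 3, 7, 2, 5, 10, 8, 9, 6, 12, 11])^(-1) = (1 2 5 6 10 7 4)(11 12)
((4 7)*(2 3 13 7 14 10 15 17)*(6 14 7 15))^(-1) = (2 17 15 13 3)(4 7)(6 10 14)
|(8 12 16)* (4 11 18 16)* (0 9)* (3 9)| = |(0 3 9)(4 11 18 16 8 12)| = 6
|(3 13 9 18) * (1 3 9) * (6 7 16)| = |(1 3 13)(6 7 16)(9 18)| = 6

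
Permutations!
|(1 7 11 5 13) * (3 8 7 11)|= |(1 11 5 13)(3 8 7)|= 12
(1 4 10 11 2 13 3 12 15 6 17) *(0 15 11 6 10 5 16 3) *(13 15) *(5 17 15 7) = (0 13)(1 4 17)(2 7 5 16 3 12 11)(6 15 10) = [13, 4, 7, 12, 17, 16, 15, 5, 8, 9, 6, 2, 11, 0, 14, 10, 3, 1]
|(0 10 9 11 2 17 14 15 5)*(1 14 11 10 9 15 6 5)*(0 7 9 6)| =9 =|(0 6 5 7 9 10 15 1 14)(2 17 11)|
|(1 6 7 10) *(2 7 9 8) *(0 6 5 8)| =6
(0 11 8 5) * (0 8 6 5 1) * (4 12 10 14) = (0 11 6 5 8 1)(4 12 10 14) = [11, 0, 2, 3, 12, 8, 5, 7, 1, 9, 14, 6, 10, 13, 4]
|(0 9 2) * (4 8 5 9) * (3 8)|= |(0 4 3 8 5 9 2)|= 7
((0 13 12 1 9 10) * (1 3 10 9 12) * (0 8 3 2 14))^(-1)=((0 13 1 12 2 14)(3 10 8))^(-1)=(0 14 2 12 1 13)(3 8 10)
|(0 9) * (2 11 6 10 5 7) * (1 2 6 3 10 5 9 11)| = |(0 11 3 10 9)(1 2)(5 7 6)| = 30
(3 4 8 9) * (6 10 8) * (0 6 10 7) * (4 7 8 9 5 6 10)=[10, 1, 2, 7, 4, 6, 8, 0, 5, 3, 9]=(0 10 9 3 7)(5 6 8)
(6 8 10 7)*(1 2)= (1 2)(6 8 10 7)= [0, 2, 1, 3, 4, 5, 8, 6, 10, 9, 7]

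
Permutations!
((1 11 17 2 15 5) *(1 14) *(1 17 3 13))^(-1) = (1 13 3 11)(2 17 14 5 15)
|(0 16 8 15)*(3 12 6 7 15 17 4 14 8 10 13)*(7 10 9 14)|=45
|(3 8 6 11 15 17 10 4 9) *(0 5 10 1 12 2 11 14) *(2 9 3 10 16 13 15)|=30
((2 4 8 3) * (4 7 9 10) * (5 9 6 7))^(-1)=(2 3 8 4 10 9 5)(6 7)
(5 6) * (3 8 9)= (3 8 9)(5 6)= [0, 1, 2, 8, 4, 6, 5, 7, 9, 3]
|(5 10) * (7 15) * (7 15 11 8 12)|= |(15)(5 10)(7 11 8 12)|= 4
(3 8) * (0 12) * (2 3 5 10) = (0 12)(2 3 8 5 10) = [12, 1, 3, 8, 4, 10, 6, 7, 5, 9, 2, 11, 0]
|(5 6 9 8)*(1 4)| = |(1 4)(5 6 9 8)| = 4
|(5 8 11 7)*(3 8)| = 5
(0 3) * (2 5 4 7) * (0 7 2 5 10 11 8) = (0 3 7 5 4 2 10 11 8) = [3, 1, 10, 7, 2, 4, 6, 5, 0, 9, 11, 8]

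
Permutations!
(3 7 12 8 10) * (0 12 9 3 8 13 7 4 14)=(0 12 13 7 9 3 4 14)(8 10)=[12, 1, 2, 4, 14, 5, 6, 9, 10, 3, 8, 11, 13, 7, 0]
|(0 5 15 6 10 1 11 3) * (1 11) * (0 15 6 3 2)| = 6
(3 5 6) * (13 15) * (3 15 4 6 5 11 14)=[0, 1, 2, 11, 6, 5, 15, 7, 8, 9, 10, 14, 12, 4, 3, 13]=(3 11 14)(4 6 15 13)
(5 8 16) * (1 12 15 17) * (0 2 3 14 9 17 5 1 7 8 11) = (0 2 3 14 9 17 7 8 16 1 12 15 5 11) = [2, 12, 3, 14, 4, 11, 6, 8, 16, 17, 10, 0, 15, 13, 9, 5, 1, 7]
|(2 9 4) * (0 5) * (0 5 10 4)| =5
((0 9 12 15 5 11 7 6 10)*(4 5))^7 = ((0 9 12 15 4 5 11 7 6 10))^7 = (0 7 4 9 6 5 12 10 11 15)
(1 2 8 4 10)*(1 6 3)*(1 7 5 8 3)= [0, 2, 3, 7, 10, 8, 1, 5, 4, 9, 6]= (1 2 3 7 5 8 4 10 6)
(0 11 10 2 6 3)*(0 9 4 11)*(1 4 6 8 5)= (1 4 11 10 2 8 5)(3 9 6)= [0, 4, 8, 9, 11, 1, 3, 7, 5, 6, 2, 10]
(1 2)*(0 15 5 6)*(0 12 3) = (0 15 5 6 12 3)(1 2) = [15, 2, 1, 0, 4, 6, 12, 7, 8, 9, 10, 11, 3, 13, 14, 5]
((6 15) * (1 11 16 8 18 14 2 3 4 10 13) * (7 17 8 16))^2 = ((1 11 7 17 8 18 14 2 3 4 10 13)(6 15))^2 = (1 7 8 14 3 10)(2 4 13 11 17 18)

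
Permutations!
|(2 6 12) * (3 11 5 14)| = |(2 6 12)(3 11 5 14)| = 12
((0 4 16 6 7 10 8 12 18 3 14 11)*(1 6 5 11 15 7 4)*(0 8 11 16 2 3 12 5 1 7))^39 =((0 7 10 11 8 5 16 1 6 4 2 3 14 15)(12 18))^39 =(0 3 6 5 10 15 2 1 8 7 14 4 16 11)(12 18)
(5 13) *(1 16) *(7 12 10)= (1 16)(5 13)(7 12 10)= [0, 16, 2, 3, 4, 13, 6, 12, 8, 9, 7, 11, 10, 5, 14, 15, 1]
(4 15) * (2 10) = [0, 1, 10, 3, 15, 5, 6, 7, 8, 9, 2, 11, 12, 13, 14, 4] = (2 10)(4 15)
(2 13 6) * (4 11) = [0, 1, 13, 3, 11, 5, 2, 7, 8, 9, 10, 4, 12, 6] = (2 13 6)(4 11)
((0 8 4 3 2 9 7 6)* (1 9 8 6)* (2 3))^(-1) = (0 6)(1 7 9)(2 4 8)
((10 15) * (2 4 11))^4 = (15)(2 4 11)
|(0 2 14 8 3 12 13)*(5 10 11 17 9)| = |(0 2 14 8 3 12 13)(5 10 11 17 9)| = 35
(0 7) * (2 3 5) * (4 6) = (0 7)(2 3 5)(4 6) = [7, 1, 3, 5, 6, 2, 4, 0]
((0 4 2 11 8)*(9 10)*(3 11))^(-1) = (0 8 11 3 2 4)(9 10)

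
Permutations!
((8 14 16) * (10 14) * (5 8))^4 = (5 16 14 10 8)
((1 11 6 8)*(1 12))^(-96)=((1 11 6 8 12))^(-96)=(1 12 8 6 11)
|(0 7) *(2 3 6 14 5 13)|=|(0 7)(2 3 6 14 5 13)|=6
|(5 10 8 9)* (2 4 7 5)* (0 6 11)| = |(0 6 11)(2 4 7 5 10 8 9)| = 21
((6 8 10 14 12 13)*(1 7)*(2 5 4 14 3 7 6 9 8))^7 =(1 13 6 9 2 8 5 10 4 3 14 7 12)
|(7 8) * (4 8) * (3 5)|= 6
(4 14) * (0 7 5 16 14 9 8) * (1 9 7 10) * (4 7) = (0 10 1 9 8)(5 16 14 7) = [10, 9, 2, 3, 4, 16, 6, 5, 0, 8, 1, 11, 12, 13, 7, 15, 14]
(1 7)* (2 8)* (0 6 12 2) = (0 6 12 2 8)(1 7) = [6, 7, 8, 3, 4, 5, 12, 1, 0, 9, 10, 11, 2]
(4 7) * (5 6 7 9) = (4 9 5 6 7) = [0, 1, 2, 3, 9, 6, 7, 4, 8, 5]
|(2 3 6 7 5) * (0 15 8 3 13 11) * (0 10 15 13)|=11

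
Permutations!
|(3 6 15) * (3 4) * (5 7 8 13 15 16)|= |(3 6 16 5 7 8 13 15 4)|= 9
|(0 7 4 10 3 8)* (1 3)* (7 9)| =8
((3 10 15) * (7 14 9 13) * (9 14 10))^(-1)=(3 15 10 7 13 9)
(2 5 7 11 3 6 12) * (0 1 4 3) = (0 1 4 3 6 12 2 5 7 11) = [1, 4, 5, 6, 3, 7, 12, 11, 8, 9, 10, 0, 2]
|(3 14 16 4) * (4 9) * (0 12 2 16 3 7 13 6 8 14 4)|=35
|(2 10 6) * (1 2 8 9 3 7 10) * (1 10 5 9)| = 20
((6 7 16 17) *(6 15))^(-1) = (6 15 17 16 7)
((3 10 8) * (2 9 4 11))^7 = ((2 9 4 11)(3 10 8))^7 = (2 11 4 9)(3 10 8)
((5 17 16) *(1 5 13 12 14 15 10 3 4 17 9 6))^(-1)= (1 6 9 5)(3 10 15 14 12 13 16 17 4)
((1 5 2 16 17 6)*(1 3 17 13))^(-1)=((1 5 2 16 13)(3 17 6))^(-1)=(1 13 16 2 5)(3 6 17)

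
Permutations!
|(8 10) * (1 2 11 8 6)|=|(1 2 11 8 10 6)|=6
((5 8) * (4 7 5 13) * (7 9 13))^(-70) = ((4 9 13)(5 8 7))^(-70) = (4 13 9)(5 7 8)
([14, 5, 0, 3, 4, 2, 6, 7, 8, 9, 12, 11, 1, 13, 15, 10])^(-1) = (0 2 5 1 12 10 15 14)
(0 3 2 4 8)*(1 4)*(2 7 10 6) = (0 3 7 10 6 2 1 4 8) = [3, 4, 1, 7, 8, 5, 2, 10, 0, 9, 6]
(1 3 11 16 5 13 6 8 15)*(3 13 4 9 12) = [0, 13, 2, 11, 9, 4, 8, 7, 15, 12, 10, 16, 3, 6, 14, 1, 5] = (1 13 6 8 15)(3 11 16 5 4 9 12)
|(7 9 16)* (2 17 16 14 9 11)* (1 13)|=|(1 13)(2 17 16 7 11)(9 14)|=10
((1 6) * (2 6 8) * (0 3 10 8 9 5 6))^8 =(0 8 3 2 10)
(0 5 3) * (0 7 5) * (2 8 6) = (2 8 6)(3 7 5) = [0, 1, 8, 7, 4, 3, 2, 5, 6]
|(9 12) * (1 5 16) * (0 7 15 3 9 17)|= 21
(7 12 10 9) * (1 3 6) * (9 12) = [0, 3, 2, 6, 4, 5, 1, 9, 8, 7, 12, 11, 10] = (1 3 6)(7 9)(10 12)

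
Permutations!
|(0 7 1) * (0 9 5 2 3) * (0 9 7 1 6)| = |(0 1 7 6)(2 3 9 5)| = 4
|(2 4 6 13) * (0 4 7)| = 6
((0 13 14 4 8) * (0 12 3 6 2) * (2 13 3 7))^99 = (0 2 7 12 8 4 14 13 6 3)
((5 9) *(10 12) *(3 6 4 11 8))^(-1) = (3 8 11 4 6)(5 9)(10 12)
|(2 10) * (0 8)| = 2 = |(0 8)(2 10)|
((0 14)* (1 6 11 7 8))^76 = ((0 14)(1 6 11 7 8))^76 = (14)(1 6 11 7 8)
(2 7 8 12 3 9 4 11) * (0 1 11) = (0 1 11 2 7 8 12 3 9 4) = [1, 11, 7, 9, 0, 5, 6, 8, 12, 4, 10, 2, 3]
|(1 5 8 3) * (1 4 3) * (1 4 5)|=4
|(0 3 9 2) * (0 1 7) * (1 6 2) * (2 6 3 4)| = 7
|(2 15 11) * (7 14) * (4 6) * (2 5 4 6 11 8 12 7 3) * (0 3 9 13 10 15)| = 24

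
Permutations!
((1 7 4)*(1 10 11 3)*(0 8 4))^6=((0 8 4 10 11 3 1 7))^6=(0 1 11 4)(3 10 8 7)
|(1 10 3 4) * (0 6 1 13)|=|(0 6 1 10 3 4 13)|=7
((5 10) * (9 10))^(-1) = (5 10 9)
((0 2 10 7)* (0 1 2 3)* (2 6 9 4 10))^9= (0 3)(1 4)(6 10)(7 9)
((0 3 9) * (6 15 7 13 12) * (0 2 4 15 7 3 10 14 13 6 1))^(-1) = ((0 10 14 13 12 1)(2 4 15 3 9)(6 7))^(-1) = (0 1 12 13 14 10)(2 9 3 15 4)(6 7)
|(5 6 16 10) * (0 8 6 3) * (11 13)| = |(0 8 6 16 10 5 3)(11 13)| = 14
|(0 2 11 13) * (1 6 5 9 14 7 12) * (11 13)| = 21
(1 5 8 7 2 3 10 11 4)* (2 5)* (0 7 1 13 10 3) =[7, 2, 0, 3, 13, 8, 6, 5, 1, 9, 11, 4, 12, 10] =(0 7 5 8 1 2)(4 13 10 11)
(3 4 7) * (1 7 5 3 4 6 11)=(1 7 4 5 3 6 11)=[0, 7, 2, 6, 5, 3, 11, 4, 8, 9, 10, 1]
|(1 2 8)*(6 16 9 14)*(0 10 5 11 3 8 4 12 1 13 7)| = |(0 10 5 11 3 8 13 7)(1 2 4 12)(6 16 9 14)| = 8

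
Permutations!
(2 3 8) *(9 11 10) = (2 3 8)(9 11 10) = [0, 1, 3, 8, 4, 5, 6, 7, 2, 11, 9, 10]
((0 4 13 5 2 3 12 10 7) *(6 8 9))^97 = (0 10 3 5 4 7 12 2 13)(6 8 9)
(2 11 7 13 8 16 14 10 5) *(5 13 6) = [0, 1, 11, 3, 4, 2, 5, 6, 16, 9, 13, 7, 12, 8, 10, 15, 14] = (2 11 7 6 5)(8 16 14 10 13)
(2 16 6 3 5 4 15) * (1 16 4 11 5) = (1 16 6 3)(2 4 15)(5 11) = [0, 16, 4, 1, 15, 11, 3, 7, 8, 9, 10, 5, 12, 13, 14, 2, 6]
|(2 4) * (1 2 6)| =|(1 2 4 6)| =4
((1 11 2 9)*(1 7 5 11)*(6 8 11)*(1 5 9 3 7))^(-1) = (1 9 7 3 2 11 8 6 5)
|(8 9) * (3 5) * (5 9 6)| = 5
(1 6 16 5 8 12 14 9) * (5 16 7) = [0, 6, 2, 3, 4, 8, 7, 5, 12, 1, 10, 11, 14, 13, 9, 15, 16] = (16)(1 6 7 5 8 12 14 9)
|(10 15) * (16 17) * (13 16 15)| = 5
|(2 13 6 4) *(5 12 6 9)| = |(2 13 9 5 12 6 4)| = 7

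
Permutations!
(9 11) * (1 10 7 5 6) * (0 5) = (0 5 6 1 10 7)(9 11) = [5, 10, 2, 3, 4, 6, 1, 0, 8, 11, 7, 9]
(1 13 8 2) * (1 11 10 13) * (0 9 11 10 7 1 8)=(0 9 11 7 1 8 2 10 13)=[9, 8, 10, 3, 4, 5, 6, 1, 2, 11, 13, 7, 12, 0]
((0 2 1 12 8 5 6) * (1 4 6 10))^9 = (0 2 4 6)(1 10 5 8 12) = ((0 2 4 6)(1 12 8 5 10))^9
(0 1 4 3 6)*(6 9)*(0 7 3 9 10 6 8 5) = (0 1 4 9 8 5)(3 10 6 7) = [1, 4, 2, 10, 9, 0, 7, 3, 5, 8, 6]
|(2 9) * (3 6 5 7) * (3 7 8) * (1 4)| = |(1 4)(2 9)(3 6 5 8)| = 4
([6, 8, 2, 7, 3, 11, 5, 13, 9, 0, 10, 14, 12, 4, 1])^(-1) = [9, 14, 2, 4, 13, 6, 0, 3, 1, 8, 10, 5, 12, 7, 11]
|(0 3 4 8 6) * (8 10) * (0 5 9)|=8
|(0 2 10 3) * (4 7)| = |(0 2 10 3)(4 7)| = 4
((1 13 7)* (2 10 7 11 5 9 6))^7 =(1 10 6 5 13 7 2 9 11)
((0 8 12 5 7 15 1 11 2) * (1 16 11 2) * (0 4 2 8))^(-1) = (1 11 16 15 7 5 12 8)(2 4)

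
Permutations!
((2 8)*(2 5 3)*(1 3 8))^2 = (8)(1 2 3)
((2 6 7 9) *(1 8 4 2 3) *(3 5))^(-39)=(1 9 2)(3 7 4)(5 6 8)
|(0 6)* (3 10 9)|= |(0 6)(3 10 9)|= 6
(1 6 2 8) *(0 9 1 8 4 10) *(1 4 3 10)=(0 9 4 1 6 2 3 10)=[9, 6, 3, 10, 1, 5, 2, 7, 8, 4, 0]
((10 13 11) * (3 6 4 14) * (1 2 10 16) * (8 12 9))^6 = (16)(3 4)(6 14)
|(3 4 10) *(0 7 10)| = 5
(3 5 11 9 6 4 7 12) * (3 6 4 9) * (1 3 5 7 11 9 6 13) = (1 3 7 12 13)(4 11 5 9) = [0, 3, 2, 7, 11, 9, 6, 12, 8, 4, 10, 5, 13, 1]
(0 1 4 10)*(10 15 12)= [1, 4, 2, 3, 15, 5, 6, 7, 8, 9, 0, 11, 10, 13, 14, 12]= (0 1 4 15 12 10)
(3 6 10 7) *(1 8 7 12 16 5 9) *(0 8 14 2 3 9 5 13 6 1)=(0 8 7 9)(1 14 2 3)(6 10 12 16 13)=[8, 14, 3, 1, 4, 5, 10, 9, 7, 0, 12, 11, 16, 6, 2, 15, 13]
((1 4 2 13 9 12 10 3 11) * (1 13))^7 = ((1 4 2)(3 11 13 9 12 10))^7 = (1 4 2)(3 11 13 9 12 10)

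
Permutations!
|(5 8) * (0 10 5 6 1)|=|(0 10 5 8 6 1)|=6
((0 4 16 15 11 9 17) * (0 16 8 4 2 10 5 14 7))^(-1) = (0 7 14 5 10 2)(4 8)(9 11 15 16 17)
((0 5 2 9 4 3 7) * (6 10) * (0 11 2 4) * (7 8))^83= ((0 5 4 3 8 7 11 2 9)(6 10))^83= (0 4 8 11 9 5 3 7 2)(6 10)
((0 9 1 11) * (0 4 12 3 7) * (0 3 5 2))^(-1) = (0 2 5 12 4 11 1 9)(3 7)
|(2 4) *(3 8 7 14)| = |(2 4)(3 8 7 14)| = 4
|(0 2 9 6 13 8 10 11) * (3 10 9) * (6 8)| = |(0 2 3 10 11)(6 13)(8 9)| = 10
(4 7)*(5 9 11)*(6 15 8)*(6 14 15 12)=(4 7)(5 9 11)(6 12)(8 14 15)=[0, 1, 2, 3, 7, 9, 12, 4, 14, 11, 10, 5, 6, 13, 15, 8]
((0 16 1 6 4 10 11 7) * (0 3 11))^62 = (0 1 4)(3 7 11)(6 10 16)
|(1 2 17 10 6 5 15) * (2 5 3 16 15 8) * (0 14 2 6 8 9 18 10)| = |(0 14 2 17)(1 5 9 18 10 8 6 3 16 15)| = 20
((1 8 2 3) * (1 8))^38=(2 8 3)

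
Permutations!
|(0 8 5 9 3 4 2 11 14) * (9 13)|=10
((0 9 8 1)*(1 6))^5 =((0 9 8 6 1))^5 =(9)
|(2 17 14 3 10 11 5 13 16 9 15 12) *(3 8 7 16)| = 45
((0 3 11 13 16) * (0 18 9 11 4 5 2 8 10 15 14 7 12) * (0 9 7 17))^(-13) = (0 15 2 3 14 8 4 17 10 5)(7 12 9 11 13 16 18)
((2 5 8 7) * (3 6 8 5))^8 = (2 8 3 7 6)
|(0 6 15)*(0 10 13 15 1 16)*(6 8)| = 15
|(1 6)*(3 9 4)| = 6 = |(1 6)(3 9 4)|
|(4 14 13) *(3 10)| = 6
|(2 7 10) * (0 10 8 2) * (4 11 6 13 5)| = 30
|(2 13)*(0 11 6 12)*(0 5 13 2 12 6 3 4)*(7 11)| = 15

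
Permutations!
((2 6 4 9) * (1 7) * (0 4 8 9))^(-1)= ((0 4)(1 7)(2 6 8 9))^(-1)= (0 4)(1 7)(2 9 8 6)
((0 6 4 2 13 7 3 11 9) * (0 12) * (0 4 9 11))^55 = (0 6 9 12 4 2 13 7 3)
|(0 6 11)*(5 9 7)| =3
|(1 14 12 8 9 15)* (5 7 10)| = |(1 14 12 8 9 15)(5 7 10)| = 6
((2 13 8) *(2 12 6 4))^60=(13)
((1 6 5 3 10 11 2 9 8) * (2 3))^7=(1 6 5 2 9 8)(3 10 11)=((1 6 5 2 9 8)(3 10 11))^7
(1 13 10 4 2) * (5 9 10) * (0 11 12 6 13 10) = (0 11 12 6 13 5 9)(1 10 4 2) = [11, 10, 1, 3, 2, 9, 13, 7, 8, 0, 4, 12, 6, 5]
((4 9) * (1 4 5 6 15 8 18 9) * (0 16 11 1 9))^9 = (0 8 6 9 1 16 18 15 5 4 11)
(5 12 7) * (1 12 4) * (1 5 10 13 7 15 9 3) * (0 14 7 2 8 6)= (0 14 7 10 13 2 8 6)(1 12 15 9 3)(4 5)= [14, 12, 8, 1, 5, 4, 0, 10, 6, 3, 13, 11, 15, 2, 7, 9]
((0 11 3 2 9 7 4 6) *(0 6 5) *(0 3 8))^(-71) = ((0 11 8)(2 9 7 4 5 3))^(-71) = (0 11 8)(2 9 7 4 5 3)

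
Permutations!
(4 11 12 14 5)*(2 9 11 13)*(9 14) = (2 14 5 4 13)(9 11 12) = [0, 1, 14, 3, 13, 4, 6, 7, 8, 11, 10, 12, 9, 2, 5]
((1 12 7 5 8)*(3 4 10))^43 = (1 5 12 8 7)(3 4 10)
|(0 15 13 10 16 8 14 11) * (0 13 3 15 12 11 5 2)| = 10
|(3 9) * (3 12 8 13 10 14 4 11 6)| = 10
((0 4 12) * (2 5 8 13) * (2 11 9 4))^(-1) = ((0 2 5 8 13 11 9 4 12))^(-1) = (0 12 4 9 11 13 8 5 2)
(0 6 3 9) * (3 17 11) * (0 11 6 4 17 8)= (0 4 17 6 8)(3 9 11)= [4, 1, 2, 9, 17, 5, 8, 7, 0, 11, 10, 3, 12, 13, 14, 15, 16, 6]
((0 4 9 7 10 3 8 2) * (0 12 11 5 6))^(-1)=((0 4 9 7 10 3 8 2 12 11 5 6))^(-1)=(0 6 5 11 12 2 8 3 10 7 9 4)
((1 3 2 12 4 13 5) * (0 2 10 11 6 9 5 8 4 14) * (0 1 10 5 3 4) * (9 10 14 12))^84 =(0 5 13 9 1)(2 14 8 3 4)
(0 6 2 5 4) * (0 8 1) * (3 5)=(0 6 2 3 5 4 8 1)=[6, 0, 3, 5, 8, 4, 2, 7, 1]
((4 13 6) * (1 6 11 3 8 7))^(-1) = ((1 6 4 13 11 3 8 7))^(-1) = (1 7 8 3 11 13 4 6)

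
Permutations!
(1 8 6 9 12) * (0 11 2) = (0 11 2)(1 8 6 9 12) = [11, 8, 0, 3, 4, 5, 9, 7, 6, 12, 10, 2, 1]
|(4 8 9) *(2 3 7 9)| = 6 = |(2 3 7 9 4 8)|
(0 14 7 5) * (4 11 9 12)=(0 14 7 5)(4 11 9 12)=[14, 1, 2, 3, 11, 0, 6, 5, 8, 12, 10, 9, 4, 13, 7]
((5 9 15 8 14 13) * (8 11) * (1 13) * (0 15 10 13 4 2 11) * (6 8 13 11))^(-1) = (0 15)(1 14 8 6 2 4)(5 13 11 10 9)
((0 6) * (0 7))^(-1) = (0 7 6)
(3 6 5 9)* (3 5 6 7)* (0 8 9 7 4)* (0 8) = [0, 1, 2, 4, 8, 7, 6, 3, 9, 5] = (3 4 8 9 5 7)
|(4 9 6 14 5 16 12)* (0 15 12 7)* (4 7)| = 12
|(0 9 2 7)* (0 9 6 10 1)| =|(0 6 10 1)(2 7 9)| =12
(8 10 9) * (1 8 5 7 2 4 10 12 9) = (1 8 12 9 5 7 2 4 10) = [0, 8, 4, 3, 10, 7, 6, 2, 12, 5, 1, 11, 9]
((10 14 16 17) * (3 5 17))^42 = (17)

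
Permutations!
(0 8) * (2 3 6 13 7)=(0 8)(2 3 6 13 7)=[8, 1, 3, 6, 4, 5, 13, 2, 0, 9, 10, 11, 12, 7]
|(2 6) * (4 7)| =|(2 6)(4 7)| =2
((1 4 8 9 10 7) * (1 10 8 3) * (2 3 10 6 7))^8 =((1 4 10 2 3)(6 7)(8 9))^8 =(1 2 4 3 10)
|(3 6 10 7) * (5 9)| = 4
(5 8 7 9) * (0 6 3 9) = (0 6 3 9 5 8 7) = [6, 1, 2, 9, 4, 8, 3, 0, 7, 5]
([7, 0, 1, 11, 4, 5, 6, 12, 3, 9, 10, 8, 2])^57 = [12, 7, 0, 3, 4, 5, 6, 2, 8, 9, 10, 11, 1]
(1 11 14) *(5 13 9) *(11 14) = [0, 14, 2, 3, 4, 13, 6, 7, 8, 5, 10, 11, 12, 9, 1] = (1 14)(5 13 9)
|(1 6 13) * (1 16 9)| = 5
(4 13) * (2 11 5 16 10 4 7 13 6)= (2 11 5 16 10 4 6)(7 13)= [0, 1, 11, 3, 6, 16, 2, 13, 8, 9, 4, 5, 12, 7, 14, 15, 10]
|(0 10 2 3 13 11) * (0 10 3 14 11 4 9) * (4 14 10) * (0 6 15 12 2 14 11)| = 12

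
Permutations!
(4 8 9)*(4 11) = [0, 1, 2, 3, 8, 5, 6, 7, 9, 11, 10, 4] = (4 8 9 11)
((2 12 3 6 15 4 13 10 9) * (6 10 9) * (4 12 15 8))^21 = ((2 15 12 3 10 6 8 4 13 9))^21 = (2 15 12 3 10 6 8 4 13 9)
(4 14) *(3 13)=(3 13)(4 14)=[0, 1, 2, 13, 14, 5, 6, 7, 8, 9, 10, 11, 12, 3, 4]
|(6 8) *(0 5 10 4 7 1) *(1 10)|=6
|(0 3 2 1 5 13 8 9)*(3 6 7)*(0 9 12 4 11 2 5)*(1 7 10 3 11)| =30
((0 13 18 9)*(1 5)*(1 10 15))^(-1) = ((0 13 18 9)(1 5 10 15))^(-1) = (0 9 18 13)(1 15 10 5)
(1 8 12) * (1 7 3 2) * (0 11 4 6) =(0 11 4 6)(1 8 12 7 3 2) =[11, 8, 1, 2, 6, 5, 0, 3, 12, 9, 10, 4, 7]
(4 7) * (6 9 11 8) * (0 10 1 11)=(0 10 1 11 8 6 9)(4 7)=[10, 11, 2, 3, 7, 5, 9, 4, 6, 0, 1, 8]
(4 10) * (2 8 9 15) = [0, 1, 8, 3, 10, 5, 6, 7, 9, 15, 4, 11, 12, 13, 14, 2] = (2 8 9 15)(4 10)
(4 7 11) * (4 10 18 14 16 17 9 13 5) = (4 7 11 10 18 14 16 17 9 13 5) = [0, 1, 2, 3, 7, 4, 6, 11, 8, 13, 18, 10, 12, 5, 16, 15, 17, 9, 14]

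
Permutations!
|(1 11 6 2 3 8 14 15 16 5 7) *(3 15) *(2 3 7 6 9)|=|(1 11 9 2 15 16 5 6 3 8 14 7)|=12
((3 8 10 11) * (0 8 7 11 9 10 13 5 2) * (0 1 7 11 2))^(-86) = (0 13)(1 7 2)(5 8)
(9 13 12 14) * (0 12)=(0 12 14 9 13)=[12, 1, 2, 3, 4, 5, 6, 7, 8, 13, 10, 11, 14, 0, 9]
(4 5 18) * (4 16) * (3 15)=[0, 1, 2, 15, 5, 18, 6, 7, 8, 9, 10, 11, 12, 13, 14, 3, 4, 17, 16]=(3 15)(4 5 18 16)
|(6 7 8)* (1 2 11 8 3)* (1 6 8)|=|(1 2 11)(3 6 7)|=3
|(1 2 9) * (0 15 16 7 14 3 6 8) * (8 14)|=15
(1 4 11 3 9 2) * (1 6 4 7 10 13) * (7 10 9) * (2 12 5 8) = (1 10 13)(2 6 4 11 3 7 9 12 5 8) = [0, 10, 6, 7, 11, 8, 4, 9, 2, 12, 13, 3, 5, 1]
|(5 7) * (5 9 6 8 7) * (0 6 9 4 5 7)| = |(9)(0 6 8)(4 5 7)| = 3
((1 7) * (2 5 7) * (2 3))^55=(7)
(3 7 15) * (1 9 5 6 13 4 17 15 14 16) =(1 9 5 6 13 4 17 15 3 7 14 16) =[0, 9, 2, 7, 17, 6, 13, 14, 8, 5, 10, 11, 12, 4, 16, 3, 1, 15]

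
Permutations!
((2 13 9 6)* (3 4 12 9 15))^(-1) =(2 6 9 12 4 3 15 13)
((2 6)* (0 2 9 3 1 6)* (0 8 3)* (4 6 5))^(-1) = (0 9 6 4 5 1 3 8 2)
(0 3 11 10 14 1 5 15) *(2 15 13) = (0 3 11 10 14 1 5 13 2 15) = [3, 5, 15, 11, 4, 13, 6, 7, 8, 9, 14, 10, 12, 2, 1, 0]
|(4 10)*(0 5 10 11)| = |(0 5 10 4 11)| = 5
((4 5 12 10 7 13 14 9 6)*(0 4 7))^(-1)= ((0 4 5 12 10)(6 7 13 14 9))^(-1)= (0 10 12 5 4)(6 9 14 13 7)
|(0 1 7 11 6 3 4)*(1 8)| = 8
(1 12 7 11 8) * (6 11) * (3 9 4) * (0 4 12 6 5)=(0 4 3 9 12 7 5)(1 6 11 8)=[4, 6, 2, 9, 3, 0, 11, 5, 1, 12, 10, 8, 7]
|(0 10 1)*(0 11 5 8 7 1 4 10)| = 10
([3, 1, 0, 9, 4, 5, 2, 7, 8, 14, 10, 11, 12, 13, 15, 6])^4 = [15, 1, 14, 6, 4, 5, 9, 7, 8, 2, 10, 11, 12, 13, 0, 3]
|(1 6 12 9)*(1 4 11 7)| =|(1 6 12 9 4 11 7)| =7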